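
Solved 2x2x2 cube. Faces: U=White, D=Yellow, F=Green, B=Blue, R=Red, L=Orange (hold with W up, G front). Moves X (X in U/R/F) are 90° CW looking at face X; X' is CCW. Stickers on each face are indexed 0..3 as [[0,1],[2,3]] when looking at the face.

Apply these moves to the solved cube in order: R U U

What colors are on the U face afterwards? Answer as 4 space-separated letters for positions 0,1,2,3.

Answer: G W G W

Derivation:
After move 1 (R): R=RRRR U=WGWG F=GYGY D=YBYB B=WBWB
After move 2 (U): U=WWGG F=RRGY R=WBRR B=OOWB L=GYOO
After move 3 (U): U=GWGW F=WBGY R=OORR B=GYWB L=RROO
Query: U face = GWGW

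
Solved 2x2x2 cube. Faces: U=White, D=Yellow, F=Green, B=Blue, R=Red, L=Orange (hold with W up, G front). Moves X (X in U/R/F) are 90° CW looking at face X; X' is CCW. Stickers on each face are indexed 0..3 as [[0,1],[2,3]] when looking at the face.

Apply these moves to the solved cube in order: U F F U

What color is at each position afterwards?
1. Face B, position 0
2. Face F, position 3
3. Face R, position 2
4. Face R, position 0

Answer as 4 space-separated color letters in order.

Answer: G R G O

Derivation:
After move 1 (U): U=WWWW F=RRGG R=BBRR B=OOBB L=GGOO
After move 2 (F): F=GRGR U=WWOG R=WBWR D=RBYY L=GYOY
After move 3 (F): F=GGRR U=WWYY R=OBGR D=WWYY L=GROB
After move 4 (U): U=YWYW F=OBRR R=OOGR B=GRBB L=GGOB
Query 1: B[0] = G
Query 2: F[3] = R
Query 3: R[2] = G
Query 4: R[0] = O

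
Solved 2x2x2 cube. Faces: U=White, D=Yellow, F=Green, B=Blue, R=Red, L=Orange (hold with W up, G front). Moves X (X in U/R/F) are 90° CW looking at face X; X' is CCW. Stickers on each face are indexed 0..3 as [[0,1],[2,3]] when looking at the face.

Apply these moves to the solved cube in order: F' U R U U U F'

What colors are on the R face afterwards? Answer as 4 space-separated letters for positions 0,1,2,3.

After move 1 (F'): F=GGGG U=WWRR R=YRYR D=OOYY L=OWOW
After move 2 (U): U=RWRW F=YRGG R=BBYR B=OWBB L=GGOW
After move 3 (R): R=YBRB U=RRRG F=YOGY D=OBYO B=WWWB
After move 4 (U): U=RRGR F=YBGY R=WWRB B=GGWB L=YOOW
After move 5 (U): U=GRRR F=WWGY R=GGRB B=YOWB L=YBOW
After move 6 (U): U=RGRR F=GGGY R=YORB B=YBWB L=WWOW
After move 7 (F'): F=GYGG U=RGYR R=BOOB D=WWYO L=WROR
Query: R face = BOOB

Answer: B O O B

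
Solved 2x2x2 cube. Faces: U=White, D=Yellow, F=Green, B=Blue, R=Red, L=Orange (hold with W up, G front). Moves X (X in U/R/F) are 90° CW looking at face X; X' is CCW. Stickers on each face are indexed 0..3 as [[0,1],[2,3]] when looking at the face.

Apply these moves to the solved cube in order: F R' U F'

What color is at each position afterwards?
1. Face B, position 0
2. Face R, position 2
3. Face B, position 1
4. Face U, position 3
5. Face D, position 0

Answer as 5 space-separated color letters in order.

Answer: O R Y W W

Derivation:
After move 1 (F): F=GGGG U=WWOO R=WRWR D=RRYY L=OYOY
After move 2 (R'): R=RRWW U=WBOB F=GWGO D=RGYG B=YBRB
After move 3 (U): U=OWBB F=RRGO R=YBWW B=OYRB L=GWOY
After move 4 (F'): F=RORG U=OWYW R=GBRW D=WYYG L=GBOB
Query 1: B[0] = O
Query 2: R[2] = R
Query 3: B[1] = Y
Query 4: U[3] = W
Query 5: D[0] = W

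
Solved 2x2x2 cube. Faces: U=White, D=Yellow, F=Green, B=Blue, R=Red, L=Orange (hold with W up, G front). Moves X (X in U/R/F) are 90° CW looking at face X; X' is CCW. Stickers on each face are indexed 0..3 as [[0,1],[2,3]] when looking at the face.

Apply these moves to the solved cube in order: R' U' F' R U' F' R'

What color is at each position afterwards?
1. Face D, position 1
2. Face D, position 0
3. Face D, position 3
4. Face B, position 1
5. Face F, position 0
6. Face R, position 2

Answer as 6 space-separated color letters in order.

Answer: G R O G W Y

Derivation:
After move 1 (R'): R=RRRR U=WBWB F=GWGW D=YGYG B=YBYB
After move 2 (U'): U=BBWW F=OOGW R=GWRR B=RRYB L=YBOO
After move 3 (F'): F=OWOG U=BBGR R=GWYR D=BOYG L=YWOW
After move 4 (R): R=YGRW U=BWGG F=OOOG D=BYYR B=RRBB
After move 5 (U'): U=WGBG F=YWOG R=OORW B=YGBB L=RROW
After move 6 (F'): F=WGYO U=WGOR R=YOBW D=RWYR L=RGOB
After move 7 (R'): R=OWYB U=WBOY F=WGYR D=RGYO B=RGWB
Query 1: D[1] = G
Query 2: D[0] = R
Query 3: D[3] = O
Query 4: B[1] = G
Query 5: F[0] = W
Query 6: R[2] = Y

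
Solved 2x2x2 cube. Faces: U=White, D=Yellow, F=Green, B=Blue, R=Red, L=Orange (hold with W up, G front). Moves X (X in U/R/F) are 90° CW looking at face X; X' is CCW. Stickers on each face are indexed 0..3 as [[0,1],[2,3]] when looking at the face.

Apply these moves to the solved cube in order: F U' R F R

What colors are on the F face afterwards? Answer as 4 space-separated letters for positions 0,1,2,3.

Answer: G W Y W

Derivation:
After move 1 (F): F=GGGG U=WWOO R=WRWR D=RRYY L=OYOY
After move 2 (U'): U=WOWO F=OYGG R=GGWR B=WRBB L=BBOY
After move 3 (R): R=WGRG U=WYWG F=ORGY D=RBYW B=OROB
After move 4 (F): F=GOYR U=WYYB R=WGGG D=RWYW L=BROB
After move 5 (R): R=GWGG U=WOYR F=GWYW D=ROYO B=BRYB
Query: F face = GWYW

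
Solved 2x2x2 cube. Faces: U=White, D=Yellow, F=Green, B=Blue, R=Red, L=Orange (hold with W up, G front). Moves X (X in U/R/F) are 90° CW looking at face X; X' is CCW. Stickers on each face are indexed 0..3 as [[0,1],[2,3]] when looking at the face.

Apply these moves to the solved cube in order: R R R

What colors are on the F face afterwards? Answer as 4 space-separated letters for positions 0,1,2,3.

After move 1 (R): R=RRRR U=WGWG F=GYGY D=YBYB B=WBWB
After move 2 (R): R=RRRR U=WYWY F=GBGB D=YWYW B=GBGB
After move 3 (R): R=RRRR U=WBWB F=GWGW D=YGYG B=YBYB
Query: F face = GWGW

Answer: G W G W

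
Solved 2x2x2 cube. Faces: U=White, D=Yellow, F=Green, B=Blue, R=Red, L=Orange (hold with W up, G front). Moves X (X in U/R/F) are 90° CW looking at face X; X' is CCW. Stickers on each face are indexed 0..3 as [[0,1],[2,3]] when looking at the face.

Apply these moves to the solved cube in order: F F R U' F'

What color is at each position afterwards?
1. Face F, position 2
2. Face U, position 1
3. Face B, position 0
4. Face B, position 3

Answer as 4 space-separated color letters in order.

After move 1 (F): F=GGGG U=WWOO R=WRWR D=RRYY L=OYOY
After move 2 (F): F=GGGG U=WWYY R=OROR D=WWYY L=OROR
After move 3 (R): R=OORR U=WGYG F=GWGY D=WBYB B=YBWB
After move 4 (U'): U=GGWY F=ORGY R=GWRR B=OOWB L=YBOR
After move 5 (F'): F=RYOG U=GGGR R=BWWR D=BRYB L=YYOW
Query 1: F[2] = O
Query 2: U[1] = G
Query 3: B[0] = O
Query 4: B[3] = B

Answer: O G O B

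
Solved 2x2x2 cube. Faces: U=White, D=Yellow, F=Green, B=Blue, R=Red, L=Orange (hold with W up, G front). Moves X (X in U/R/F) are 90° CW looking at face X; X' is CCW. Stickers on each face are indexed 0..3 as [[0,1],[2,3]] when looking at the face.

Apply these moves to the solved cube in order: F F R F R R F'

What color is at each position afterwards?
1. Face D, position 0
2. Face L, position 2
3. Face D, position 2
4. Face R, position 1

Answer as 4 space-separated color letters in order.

Answer: W O Y G

Derivation:
After move 1 (F): F=GGGG U=WWOO R=WRWR D=RRYY L=OYOY
After move 2 (F): F=GGGG U=WWYY R=OROR D=WWYY L=OROR
After move 3 (R): R=OORR U=WGYG F=GWGY D=WBYB B=YBWB
After move 4 (F): F=GGYW U=WGRR R=YOGR D=ROYB L=OWOB
After move 5 (R): R=GYRO U=WGRW F=GOYB D=RWYY B=RBGB
After move 6 (R): R=RGOY U=WORB F=GWYY D=RGYR B=WBGB
After move 7 (F'): F=WYGY U=WORO R=GGRY D=WBYR L=OBOR
Query 1: D[0] = W
Query 2: L[2] = O
Query 3: D[2] = Y
Query 4: R[1] = G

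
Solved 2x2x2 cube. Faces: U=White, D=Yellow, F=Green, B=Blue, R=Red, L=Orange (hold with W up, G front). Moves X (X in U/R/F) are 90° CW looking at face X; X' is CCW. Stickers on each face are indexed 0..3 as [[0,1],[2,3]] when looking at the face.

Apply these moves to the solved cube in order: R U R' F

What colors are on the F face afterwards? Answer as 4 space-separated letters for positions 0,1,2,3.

After move 1 (R): R=RRRR U=WGWG F=GYGY D=YBYB B=WBWB
After move 2 (U): U=WWGG F=RRGY R=WBRR B=OOWB L=GYOO
After move 3 (R'): R=BRWR U=WWGO F=RWGG D=YRYY B=BOBB
After move 4 (F): F=GRGW U=WWOY R=GROR D=WBYY L=GYOR
Query: F face = GRGW

Answer: G R G W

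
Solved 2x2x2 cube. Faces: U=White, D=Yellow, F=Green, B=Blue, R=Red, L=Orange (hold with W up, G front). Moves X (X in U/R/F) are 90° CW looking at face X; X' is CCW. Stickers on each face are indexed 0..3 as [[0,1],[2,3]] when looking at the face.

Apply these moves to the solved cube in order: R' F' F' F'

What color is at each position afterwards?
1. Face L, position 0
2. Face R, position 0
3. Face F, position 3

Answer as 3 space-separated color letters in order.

After move 1 (R'): R=RRRR U=WBWB F=GWGW D=YGYG B=YBYB
After move 2 (F'): F=WWGG U=WBRR R=GRYR D=OOYG L=OBOW
After move 3 (F'): F=WGWG U=WBGY R=OROR D=BWYG L=OROR
After move 4 (F'): F=GGWW U=WBOO R=WRBR D=RRYG L=OYOG
Query 1: L[0] = O
Query 2: R[0] = W
Query 3: F[3] = W

Answer: O W W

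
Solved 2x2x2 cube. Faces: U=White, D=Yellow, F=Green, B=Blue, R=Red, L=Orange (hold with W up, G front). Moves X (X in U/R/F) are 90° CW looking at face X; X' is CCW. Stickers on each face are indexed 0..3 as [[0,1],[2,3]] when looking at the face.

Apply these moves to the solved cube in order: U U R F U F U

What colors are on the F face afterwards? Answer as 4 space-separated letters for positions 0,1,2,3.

Answer: R G Y O

Derivation:
After move 1 (U): U=WWWW F=RRGG R=BBRR B=OOBB L=GGOO
After move 2 (U): U=WWWW F=BBGG R=OORR B=GGBB L=RROO
After move 3 (R): R=RORO U=WBWG F=BYGY D=YBYG B=WGWB
After move 4 (F): F=GBYY U=WBOR R=WOGO D=RRYG L=RYOB
After move 5 (U): U=OWRB F=WOYY R=WGGO B=RYWB L=GBOB
After move 6 (F): F=YWYO U=OWBB R=RGBO D=GWYG L=GROR
After move 7 (U): U=BOBW F=RGYO R=RYBO B=GRWB L=YWOR
Query: F face = RGYO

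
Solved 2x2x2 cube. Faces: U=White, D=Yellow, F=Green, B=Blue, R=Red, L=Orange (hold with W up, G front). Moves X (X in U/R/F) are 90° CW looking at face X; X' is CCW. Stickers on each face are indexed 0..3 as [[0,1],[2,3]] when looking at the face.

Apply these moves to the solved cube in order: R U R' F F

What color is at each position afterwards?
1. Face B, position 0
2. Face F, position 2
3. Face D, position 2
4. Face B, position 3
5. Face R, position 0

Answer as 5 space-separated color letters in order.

Answer: B W Y B O

Derivation:
After move 1 (R): R=RRRR U=WGWG F=GYGY D=YBYB B=WBWB
After move 2 (U): U=WWGG F=RRGY R=WBRR B=OOWB L=GYOO
After move 3 (R'): R=BRWR U=WWGO F=RWGG D=YRYY B=BOBB
After move 4 (F): F=GRGW U=WWOY R=GROR D=WBYY L=GYOR
After move 5 (F): F=GGWR U=WWRY R=ORYR D=OGYY L=GWOB
Query 1: B[0] = B
Query 2: F[2] = W
Query 3: D[2] = Y
Query 4: B[3] = B
Query 5: R[0] = O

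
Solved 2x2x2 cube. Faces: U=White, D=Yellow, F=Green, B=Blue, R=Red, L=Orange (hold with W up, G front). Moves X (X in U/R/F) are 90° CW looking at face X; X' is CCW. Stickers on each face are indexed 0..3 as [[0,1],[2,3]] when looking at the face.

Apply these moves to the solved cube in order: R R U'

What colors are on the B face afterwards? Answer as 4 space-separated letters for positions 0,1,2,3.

After move 1 (R): R=RRRR U=WGWG F=GYGY D=YBYB B=WBWB
After move 2 (R): R=RRRR U=WYWY F=GBGB D=YWYW B=GBGB
After move 3 (U'): U=YYWW F=OOGB R=GBRR B=RRGB L=GBOO
Query: B face = RRGB

Answer: R R G B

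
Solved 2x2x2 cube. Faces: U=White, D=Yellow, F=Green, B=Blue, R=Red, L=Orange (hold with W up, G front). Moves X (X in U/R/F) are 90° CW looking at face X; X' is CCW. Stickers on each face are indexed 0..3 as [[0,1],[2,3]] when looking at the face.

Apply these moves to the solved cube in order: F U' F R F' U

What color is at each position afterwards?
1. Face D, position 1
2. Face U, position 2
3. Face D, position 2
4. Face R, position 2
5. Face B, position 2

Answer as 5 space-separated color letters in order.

Answer: R R Y W O

Derivation:
After move 1 (F): F=GGGG U=WWOO R=WRWR D=RRYY L=OYOY
After move 2 (U'): U=WOWO F=OYGG R=GGWR B=WRBB L=BBOY
After move 3 (F): F=GOGY U=WOYB R=WGOR D=WGYY L=BROR
After move 4 (R): R=OWRG U=WOYY F=GGGY D=WBYW B=BROB
After move 5 (F'): F=GYGG U=WOOR R=BWWG D=RRYW L=BYOY
After move 6 (U): U=OWRO F=BWGG R=BRWG B=BYOB L=GYOY
Query 1: D[1] = R
Query 2: U[2] = R
Query 3: D[2] = Y
Query 4: R[2] = W
Query 5: B[2] = O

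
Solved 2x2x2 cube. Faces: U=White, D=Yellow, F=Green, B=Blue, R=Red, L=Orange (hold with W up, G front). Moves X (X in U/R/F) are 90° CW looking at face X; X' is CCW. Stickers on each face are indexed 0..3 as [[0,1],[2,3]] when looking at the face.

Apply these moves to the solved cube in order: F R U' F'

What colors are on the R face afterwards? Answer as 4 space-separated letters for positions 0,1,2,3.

After move 1 (F): F=GGGG U=WWOO R=WRWR D=RRYY L=OYOY
After move 2 (R): R=WWRR U=WGOG F=GRGY D=RBYB B=OBWB
After move 3 (U'): U=GGWO F=OYGY R=GRRR B=WWWB L=OBOY
After move 4 (F'): F=YYOG U=GGGR R=BRRR D=BYYB L=OOOW
Query: R face = BRRR

Answer: B R R R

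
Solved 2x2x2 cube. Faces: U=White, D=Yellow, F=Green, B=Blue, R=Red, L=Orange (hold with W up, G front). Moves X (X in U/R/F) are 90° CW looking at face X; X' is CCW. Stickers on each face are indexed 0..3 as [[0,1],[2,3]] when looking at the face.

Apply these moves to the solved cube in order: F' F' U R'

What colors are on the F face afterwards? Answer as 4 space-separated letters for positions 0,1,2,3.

Answer: O W G W

Derivation:
After move 1 (F'): F=GGGG U=WWRR R=YRYR D=OOYY L=OWOW
After move 2 (F'): F=GGGG U=WWYY R=OROR D=WWYY L=OROR
After move 3 (U): U=YWYW F=ORGG R=BBOR B=ORBB L=GGOR
After move 4 (R'): R=BRBO U=YBYO F=OWGW D=WRYG B=YRWB
Query: F face = OWGW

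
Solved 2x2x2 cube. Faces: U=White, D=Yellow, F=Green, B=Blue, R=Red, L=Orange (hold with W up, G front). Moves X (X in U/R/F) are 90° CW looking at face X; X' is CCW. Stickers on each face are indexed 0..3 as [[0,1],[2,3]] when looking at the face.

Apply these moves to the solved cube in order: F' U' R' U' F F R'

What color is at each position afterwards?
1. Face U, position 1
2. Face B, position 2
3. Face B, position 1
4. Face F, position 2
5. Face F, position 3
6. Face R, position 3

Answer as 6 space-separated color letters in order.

After move 1 (F'): F=GGGG U=WWRR R=YRYR D=OOYY L=OWOW
After move 2 (U'): U=WRWR F=OWGG R=GGYR B=YRBB L=BBOW
After move 3 (R'): R=GRGY U=WBWY F=ORGR D=OWYG B=YROB
After move 4 (U'): U=BYWW F=BBGR R=ORGY B=GROB L=YROW
After move 5 (F): F=GBRB U=BYWR R=WRWY D=GOYG L=YOOW
After move 6 (F): F=RGBB U=BYWO R=WRRY D=WWYG L=YGOO
After move 7 (R'): R=RYWR U=BOWG F=RYBO D=WGYB B=GRWB
Query 1: U[1] = O
Query 2: B[2] = W
Query 3: B[1] = R
Query 4: F[2] = B
Query 5: F[3] = O
Query 6: R[3] = R

Answer: O W R B O R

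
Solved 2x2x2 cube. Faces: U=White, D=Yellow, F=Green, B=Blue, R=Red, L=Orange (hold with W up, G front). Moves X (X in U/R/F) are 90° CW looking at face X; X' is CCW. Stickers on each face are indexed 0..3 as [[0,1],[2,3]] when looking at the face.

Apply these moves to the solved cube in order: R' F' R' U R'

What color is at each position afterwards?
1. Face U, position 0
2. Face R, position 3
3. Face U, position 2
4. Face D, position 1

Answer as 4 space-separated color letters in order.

Answer: R G Y R

Derivation:
After move 1 (R'): R=RRRR U=WBWB F=GWGW D=YGYG B=YBYB
After move 2 (F'): F=WWGG U=WBRR R=GRYR D=OOYG L=OBOW
After move 3 (R'): R=RRGY U=WYRY F=WBGR D=OWYG B=GBOB
After move 4 (U): U=RWYY F=RRGR R=GBGY B=OBOB L=WBOW
After move 5 (R'): R=BYGG U=ROYO F=RWGY D=ORYR B=GBWB
Query 1: U[0] = R
Query 2: R[3] = G
Query 3: U[2] = Y
Query 4: D[1] = R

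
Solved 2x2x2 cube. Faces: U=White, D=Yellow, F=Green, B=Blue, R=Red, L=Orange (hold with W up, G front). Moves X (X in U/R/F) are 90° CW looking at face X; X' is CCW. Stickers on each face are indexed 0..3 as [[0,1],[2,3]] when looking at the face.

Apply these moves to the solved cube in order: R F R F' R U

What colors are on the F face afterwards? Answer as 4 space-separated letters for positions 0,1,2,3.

Answer: R W G W

Derivation:
After move 1 (R): R=RRRR U=WGWG F=GYGY D=YBYB B=WBWB
After move 2 (F): F=GGYY U=WGOO R=WRGR D=RRYB L=OYOB
After move 3 (R): R=GWRR U=WGOY F=GRYB D=RWYW B=OBGB
After move 4 (F'): F=RBGY U=WGGR R=WWRR D=YBYW L=OYOO
After move 5 (R): R=RWRW U=WBGY F=RBGW D=YGYO B=RBGB
After move 6 (U): U=GWYB F=RWGW R=RBRW B=OYGB L=RBOO
Query: F face = RWGW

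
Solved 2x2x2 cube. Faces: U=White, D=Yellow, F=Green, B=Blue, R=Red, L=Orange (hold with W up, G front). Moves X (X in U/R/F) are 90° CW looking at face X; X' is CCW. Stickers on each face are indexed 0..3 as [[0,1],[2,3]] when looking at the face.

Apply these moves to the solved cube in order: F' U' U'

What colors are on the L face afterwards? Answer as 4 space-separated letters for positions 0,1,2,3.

Answer: Y R O W

Derivation:
After move 1 (F'): F=GGGG U=WWRR R=YRYR D=OOYY L=OWOW
After move 2 (U'): U=WRWR F=OWGG R=GGYR B=YRBB L=BBOW
After move 3 (U'): U=RRWW F=BBGG R=OWYR B=GGBB L=YROW
Query: L face = YROW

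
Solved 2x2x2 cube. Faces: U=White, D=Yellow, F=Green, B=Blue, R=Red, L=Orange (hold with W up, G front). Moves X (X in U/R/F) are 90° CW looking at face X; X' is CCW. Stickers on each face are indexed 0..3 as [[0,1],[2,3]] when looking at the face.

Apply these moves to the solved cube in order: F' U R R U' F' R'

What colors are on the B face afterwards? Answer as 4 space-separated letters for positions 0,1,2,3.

After move 1 (F'): F=GGGG U=WWRR R=YRYR D=OOYY L=OWOW
After move 2 (U): U=RWRW F=YRGG R=BBYR B=OWBB L=GGOW
After move 3 (R): R=YBRB U=RRRG F=YOGY D=OBYO B=WWWB
After move 4 (R): R=RYBB U=RORY F=YBGO D=OWYW B=GWRB
After move 5 (U'): U=OYRR F=GGGO R=YBBB B=RYRB L=GWOW
After move 6 (F'): F=GOGG U=OYYB R=WBOB D=WWYW L=GROR
After move 7 (R'): R=BBWO U=ORYR F=GYGB D=WOYG B=WYWB
Query: B face = WYWB

Answer: W Y W B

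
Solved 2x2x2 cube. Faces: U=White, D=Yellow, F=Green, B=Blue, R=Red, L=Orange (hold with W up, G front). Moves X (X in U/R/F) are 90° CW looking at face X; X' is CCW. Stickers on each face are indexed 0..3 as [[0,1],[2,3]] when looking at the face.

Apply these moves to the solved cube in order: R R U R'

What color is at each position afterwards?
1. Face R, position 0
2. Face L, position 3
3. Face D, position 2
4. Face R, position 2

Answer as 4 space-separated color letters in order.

Answer: B O Y G

Derivation:
After move 1 (R): R=RRRR U=WGWG F=GYGY D=YBYB B=WBWB
After move 2 (R): R=RRRR U=WYWY F=GBGB D=YWYW B=GBGB
After move 3 (U): U=WWYY F=RRGB R=GBRR B=OOGB L=GBOO
After move 4 (R'): R=BRGR U=WGYO F=RWGY D=YRYB B=WOWB
Query 1: R[0] = B
Query 2: L[3] = O
Query 3: D[2] = Y
Query 4: R[2] = G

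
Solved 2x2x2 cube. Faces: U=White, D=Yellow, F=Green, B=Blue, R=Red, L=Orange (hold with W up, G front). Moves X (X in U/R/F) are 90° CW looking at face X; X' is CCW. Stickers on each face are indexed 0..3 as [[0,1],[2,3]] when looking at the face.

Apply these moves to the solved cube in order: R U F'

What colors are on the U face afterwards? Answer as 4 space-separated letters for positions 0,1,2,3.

After move 1 (R): R=RRRR U=WGWG F=GYGY D=YBYB B=WBWB
After move 2 (U): U=WWGG F=RRGY R=WBRR B=OOWB L=GYOO
After move 3 (F'): F=RYRG U=WWWR R=BBYR D=YOYB L=GGOG
Query: U face = WWWR

Answer: W W W R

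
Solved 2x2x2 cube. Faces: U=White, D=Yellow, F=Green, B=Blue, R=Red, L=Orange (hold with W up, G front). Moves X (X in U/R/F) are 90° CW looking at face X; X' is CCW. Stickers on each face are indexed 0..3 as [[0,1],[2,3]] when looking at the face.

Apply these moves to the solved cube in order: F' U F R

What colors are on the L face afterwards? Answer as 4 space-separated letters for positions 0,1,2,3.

Answer: G O O O

Derivation:
After move 1 (F'): F=GGGG U=WWRR R=YRYR D=OOYY L=OWOW
After move 2 (U): U=RWRW F=YRGG R=BBYR B=OWBB L=GGOW
After move 3 (F): F=GYGR U=RWWG R=RBWR D=YBYY L=GOOO
After move 4 (R): R=WRRB U=RYWR F=GBGY D=YBYO B=GWWB
Query: L face = GOOO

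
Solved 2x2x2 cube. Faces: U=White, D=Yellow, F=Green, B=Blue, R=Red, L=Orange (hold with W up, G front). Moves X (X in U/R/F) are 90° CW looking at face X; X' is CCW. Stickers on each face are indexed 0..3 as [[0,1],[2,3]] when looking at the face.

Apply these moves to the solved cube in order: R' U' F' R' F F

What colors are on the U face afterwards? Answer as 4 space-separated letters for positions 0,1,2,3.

Answer: B Y W B

Derivation:
After move 1 (R'): R=RRRR U=WBWB F=GWGW D=YGYG B=YBYB
After move 2 (U'): U=BBWW F=OOGW R=GWRR B=RRYB L=YBOO
After move 3 (F'): F=OWOG U=BBGR R=GWYR D=BOYG L=YWOW
After move 4 (R'): R=WRGY U=BYGR F=OBOR D=BWYG B=GROB
After move 5 (F): F=OORB U=BYWW R=GRRY D=GWYG L=YBOW
After move 6 (F): F=ROBO U=BYWB R=WRWY D=RGYG L=YGOW
Query: U face = BYWB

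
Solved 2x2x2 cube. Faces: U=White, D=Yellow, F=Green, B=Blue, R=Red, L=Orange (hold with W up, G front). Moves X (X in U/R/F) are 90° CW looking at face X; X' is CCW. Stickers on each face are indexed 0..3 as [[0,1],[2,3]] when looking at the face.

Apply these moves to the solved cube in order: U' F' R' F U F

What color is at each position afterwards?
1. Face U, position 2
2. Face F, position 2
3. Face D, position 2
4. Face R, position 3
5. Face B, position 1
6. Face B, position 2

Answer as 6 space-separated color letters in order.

After move 1 (U'): U=WWWW F=OOGG R=GGRR B=RRBB L=BBOO
After move 2 (F'): F=OGOG U=WWGR R=YGYR D=BOYY L=BWOW
After move 3 (R'): R=GRYY U=WBGR F=OWOR D=BGYG B=YROB
After move 4 (F): F=OORW U=WBWW R=GRRY D=YGYG L=BBOG
After move 5 (U): U=WWWB F=GRRW R=YRRY B=BBOB L=OOOG
After move 6 (F): F=RGWR U=WWGO R=WRBY D=RYYG L=OYOG
Query 1: U[2] = G
Query 2: F[2] = W
Query 3: D[2] = Y
Query 4: R[3] = Y
Query 5: B[1] = B
Query 6: B[2] = O

Answer: G W Y Y B O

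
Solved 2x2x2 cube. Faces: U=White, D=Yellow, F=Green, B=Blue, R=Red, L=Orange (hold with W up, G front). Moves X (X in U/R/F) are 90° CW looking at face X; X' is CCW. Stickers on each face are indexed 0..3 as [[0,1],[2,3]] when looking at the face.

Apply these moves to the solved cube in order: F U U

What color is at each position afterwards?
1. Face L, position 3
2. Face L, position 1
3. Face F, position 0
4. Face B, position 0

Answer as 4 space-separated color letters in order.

After move 1 (F): F=GGGG U=WWOO R=WRWR D=RRYY L=OYOY
After move 2 (U): U=OWOW F=WRGG R=BBWR B=OYBB L=GGOY
After move 3 (U): U=OOWW F=BBGG R=OYWR B=GGBB L=WROY
Query 1: L[3] = Y
Query 2: L[1] = R
Query 3: F[0] = B
Query 4: B[0] = G

Answer: Y R B G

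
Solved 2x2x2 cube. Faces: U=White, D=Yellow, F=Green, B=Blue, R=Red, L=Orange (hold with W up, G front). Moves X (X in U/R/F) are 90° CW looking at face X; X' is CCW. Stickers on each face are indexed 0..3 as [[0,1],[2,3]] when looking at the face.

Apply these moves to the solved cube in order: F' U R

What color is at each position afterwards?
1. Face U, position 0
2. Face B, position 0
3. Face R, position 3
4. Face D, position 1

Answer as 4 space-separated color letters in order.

After move 1 (F'): F=GGGG U=WWRR R=YRYR D=OOYY L=OWOW
After move 2 (U): U=RWRW F=YRGG R=BBYR B=OWBB L=GGOW
After move 3 (R): R=YBRB U=RRRG F=YOGY D=OBYO B=WWWB
Query 1: U[0] = R
Query 2: B[0] = W
Query 3: R[3] = B
Query 4: D[1] = B

Answer: R W B B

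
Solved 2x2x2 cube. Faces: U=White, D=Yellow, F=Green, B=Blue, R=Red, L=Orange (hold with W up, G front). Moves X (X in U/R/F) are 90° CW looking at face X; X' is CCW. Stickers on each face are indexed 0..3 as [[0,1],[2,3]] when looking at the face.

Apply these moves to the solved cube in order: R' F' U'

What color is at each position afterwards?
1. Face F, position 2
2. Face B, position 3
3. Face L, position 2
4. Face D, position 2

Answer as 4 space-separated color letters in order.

Answer: G B O Y

Derivation:
After move 1 (R'): R=RRRR U=WBWB F=GWGW D=YGYG B=YBYB
After move 2 (F'): F=WWGG U=WBRR R=GRYR D=OOYG L=OBOW
After move 3 (U'): U=BRWR F=OBGG R=WWYR B=GRYB L=YBOW
Query 1: F[2] = G
Query 2: B[3] = B
Query 3: L[2] = O
Query 4: D[2] = Y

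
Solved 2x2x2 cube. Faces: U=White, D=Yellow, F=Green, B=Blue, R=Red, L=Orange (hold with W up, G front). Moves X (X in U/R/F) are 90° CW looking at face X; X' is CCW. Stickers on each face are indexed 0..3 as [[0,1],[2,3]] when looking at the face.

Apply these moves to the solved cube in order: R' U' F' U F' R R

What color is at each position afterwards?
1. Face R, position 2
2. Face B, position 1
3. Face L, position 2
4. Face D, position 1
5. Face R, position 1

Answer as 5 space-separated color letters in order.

Answer: R W O B B

Derivation:
After move 1 (R'): R=RRRR U=WBWB F=GWGW D=YGYG B=YBYB
After move 2 (U'): U=BBWW F=OOGW R=GWRR B=RRYB L=YBOO
After move 3 (F'): F=OWOG U=BBGR R=GWYR D=BOYG L=YWOW
After move 4 (U): U=GBRB F=GWOG R=RRYR B=YWYB L=OWOW
After move 5 (F'): F=WGGO U=GBRY R=ORBR D=WWYG L=OBOR
After move 6 (R): R=BORR U=GGRO F=WWGG D=WYYY B=YWBB
After move 7 (R): R=RBRO U=GWRG F=WYGY D=WBYY B=OWGB
Query 1: R[2] = R
Query 2: B[1] = W
Query 3: L[2] = O
Query 4: D[1] = B
Query 5: R[1] = B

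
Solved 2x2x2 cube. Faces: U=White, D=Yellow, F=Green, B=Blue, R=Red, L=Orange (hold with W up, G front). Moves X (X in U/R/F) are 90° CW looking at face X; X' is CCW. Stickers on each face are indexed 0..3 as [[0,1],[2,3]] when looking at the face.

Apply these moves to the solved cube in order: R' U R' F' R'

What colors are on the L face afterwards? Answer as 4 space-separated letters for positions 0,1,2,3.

After move 1 (R'): R=RRRR U=WBWB F=GWGW D=YGYG B=YBYB
After move 2 (U): U=WWBB F=RRGW R=YBRR B=OOYB L=GWOO
After move 3 (R'): R=BRYR U=WYBO F=RWGB D=YRYW B=GOGB
After move 4 (F'): F=WBRG U=WYBY R=RRYR D=WOYW L=GOOB
After move 5 (R'): R=RRRY U=WGBG F=WYRY D=WBYG B=WOOB
Query: L face = GOOB

Answer: G O O B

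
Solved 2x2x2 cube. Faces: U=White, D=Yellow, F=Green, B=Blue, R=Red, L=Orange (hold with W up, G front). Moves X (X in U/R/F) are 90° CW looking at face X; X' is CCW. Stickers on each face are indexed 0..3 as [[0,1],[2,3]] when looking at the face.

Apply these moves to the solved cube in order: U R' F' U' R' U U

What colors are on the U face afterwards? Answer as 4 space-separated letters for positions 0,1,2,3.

Answer: R W Y B

Derivation:
After move 1 (U): U=WWWW F=RRGG R=BBRR B=OOBB L=GGOO
After move 2 (R'): R=BRBR U=WBWO F=RWGW D=YRYG B=YOYB
After move 3 (F'): F=WWRG U=WBBB R=RRYR D=GOYG L=GOOW
After move 4 (U'): U=BBWB F=GORG R=WWYR B=RRYB L=YOOW
After move 5 (R'): R=WRWY U=BYWR F=GBRB D=GOYG B=GROB
After move 6 (U): U=WBRY F=WRRB R=GRWY B=YOOB L=GBOW
After move 7 (U): U=RWYB F=GRRB R=YOWY B=GBOB L=WROW
Query: U face = RWYB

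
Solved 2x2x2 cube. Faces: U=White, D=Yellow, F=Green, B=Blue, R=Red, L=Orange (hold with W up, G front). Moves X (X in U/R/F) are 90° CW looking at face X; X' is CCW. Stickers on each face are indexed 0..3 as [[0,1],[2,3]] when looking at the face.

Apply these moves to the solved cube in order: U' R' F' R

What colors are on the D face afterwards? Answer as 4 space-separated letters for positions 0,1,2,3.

After move 1 (U'): U=WWWW F=OOGG R=GGRR B=RRBB L=BBOO
After move 2 (R'): R=GRGR U=WBWR F=OWGW D=YOYG B=YRYB
After move 3 (F'): F=WWOG U=WBGG R=ORYR D=BOYG L=BROW
After move 4 (R): R=YORR U=WWGG F=WOOG D=BYYY B=GRBB
Query: D face = BYYY

Answer: B Y Y Y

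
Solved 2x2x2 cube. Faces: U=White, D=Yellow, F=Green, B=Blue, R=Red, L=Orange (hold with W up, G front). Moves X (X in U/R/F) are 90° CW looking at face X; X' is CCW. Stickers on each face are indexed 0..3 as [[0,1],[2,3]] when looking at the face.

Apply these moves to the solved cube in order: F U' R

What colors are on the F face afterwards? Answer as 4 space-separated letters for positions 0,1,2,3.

After move 1 (F): F=GGGG U=WWOO R=WRWR D=RRYY L=OYOY
After move 2 (U'): U=WOWO F=OYGG R=GGWR B=WRBB L=BBOY
After move 3 (R): R=WGRG U=WYWG F=ORGY D=RBYW B=OROB
Query: F face = ORGY

Answer: O R G Y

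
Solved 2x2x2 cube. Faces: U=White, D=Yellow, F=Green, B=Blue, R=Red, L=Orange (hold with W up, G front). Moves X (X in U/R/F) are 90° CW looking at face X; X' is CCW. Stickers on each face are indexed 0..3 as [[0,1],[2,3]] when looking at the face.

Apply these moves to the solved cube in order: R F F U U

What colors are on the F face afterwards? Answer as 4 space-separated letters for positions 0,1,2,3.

Answer: W B Y G

Derivation:
After move 1 (R): R=RRRR U=WGWG F=GYGY D=YBYB B=WBWB
After move 2 (F): F=GGYY U=WGOO R=WRGR D=RRYB L=OYOB
After move 3 (F): F=YGYG U=WGBY R=OROR D=GWYB L=OROR
After move 4 (U): U=BWYG F=ORYG R=WBOR B=ORWB L=YGOR
After move 5 (U): U=YBGW F=WBYG R=OROR B=YGWB L=OROR
Query: F face = WBYG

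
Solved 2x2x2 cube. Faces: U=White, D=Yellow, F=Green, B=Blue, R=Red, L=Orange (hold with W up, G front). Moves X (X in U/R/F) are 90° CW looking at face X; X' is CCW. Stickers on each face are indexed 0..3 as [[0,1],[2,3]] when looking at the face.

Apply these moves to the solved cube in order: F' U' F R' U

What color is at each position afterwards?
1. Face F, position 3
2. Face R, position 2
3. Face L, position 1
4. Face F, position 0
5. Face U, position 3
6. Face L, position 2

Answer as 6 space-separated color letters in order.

After move 1 (F'): F=GGGG U=WWRR R=YRYR D=OOYY L=OWOW
After move 2 (U'): U=WRWR F=OWGG R=GGYR B=YRBB L=BBOW
After move 3 (F): F=GOGW U=WRWB R=WGRR D=YGYY L=BOOO
After move 4 (R'): R=GRWR U=WBWY F=GRGB D=YOYW B=YRGB
After move 5 (U): U=WWYB F=GRGB R=YRWR B=BOGB L=GROO
Query 1: F[3] = B
Query 2: R[2] = W
Query 3: L[1] = R
Query 4: F[0] = G
Query 5: U[3] = B
Query 6: L[2] = O

Answer: B W R G B O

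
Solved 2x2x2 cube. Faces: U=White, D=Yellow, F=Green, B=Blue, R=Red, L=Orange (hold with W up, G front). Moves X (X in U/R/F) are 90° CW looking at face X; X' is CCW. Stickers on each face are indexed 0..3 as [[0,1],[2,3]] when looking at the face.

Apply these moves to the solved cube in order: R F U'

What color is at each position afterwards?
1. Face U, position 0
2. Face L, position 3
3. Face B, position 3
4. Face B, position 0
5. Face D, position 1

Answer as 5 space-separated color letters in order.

After move 1 (R): R=RRRR U=WGWG F=GYGY D=YBYB B=WBWB
After move 2 (F): F=GGYY U=WGOO R=WRGR D=RRYB L=OYOB
After move 3 (U'): U=GOWO F=OYYY R=GGGR B=WRWB L=WBOB
Query 1: U[0] = G
Query 2: L[3] = B
Query 3: B[3] = B
Query 4: B[0] = W
Query 5: D[1] = R

Answer: G B B W R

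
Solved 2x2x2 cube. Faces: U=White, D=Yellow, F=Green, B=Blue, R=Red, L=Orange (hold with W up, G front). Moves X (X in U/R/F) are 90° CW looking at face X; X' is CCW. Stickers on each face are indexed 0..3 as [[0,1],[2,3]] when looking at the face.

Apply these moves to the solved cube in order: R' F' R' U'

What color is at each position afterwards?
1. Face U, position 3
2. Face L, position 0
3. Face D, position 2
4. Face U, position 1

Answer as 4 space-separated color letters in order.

After move 1 (R'): R=RRRR U=WBWB F=GWGW D=YGYG B=YBYB
After move 2 (F'): F=WWGG U=WBRR R=GRYR D=OOYG L=OBOW
After move 3 (R'): R=RRGY U=WYRY F=WBGR D=OWYG B=GBOB
After move 4 (U'): U=YYWR F=OBGR R=WBGY B=RROB L=GBOW
Query 1: U[3] = R
Query 2: L[0] = G
Query 3: D[2] = Y
Query 4: U[1] = Y

Answer: R G Y Y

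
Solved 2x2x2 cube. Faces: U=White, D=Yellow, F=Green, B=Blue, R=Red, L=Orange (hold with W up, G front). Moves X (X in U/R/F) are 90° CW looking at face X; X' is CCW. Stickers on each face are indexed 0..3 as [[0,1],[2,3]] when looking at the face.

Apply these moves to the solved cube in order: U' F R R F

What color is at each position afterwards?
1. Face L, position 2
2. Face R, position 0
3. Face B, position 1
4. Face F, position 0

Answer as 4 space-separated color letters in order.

Answer: O O R G

Derivation:
After move 1 (U'): U=WWWW F=OOGG R=GGRR B=RRBB L=BBOO
After move 2 (F): F=GOGO U=WWOB R=WGWR D=RGYY L=BYOY
After move 3 (R): R=WWRG U=WOOO F=GGGY D=RBYR B=BRWB
After move 4 (R): R=RWGW U=WGOY F=GBGR D=RWYB B=OROB
After move 5 (F): F=GGRB U=WGYY R=OWYW D=GRYB L=BROW
Query 1: L[2] = O
Query 2: R[0] = O
Query 3: B[1] = R
Query 4: F[0] = G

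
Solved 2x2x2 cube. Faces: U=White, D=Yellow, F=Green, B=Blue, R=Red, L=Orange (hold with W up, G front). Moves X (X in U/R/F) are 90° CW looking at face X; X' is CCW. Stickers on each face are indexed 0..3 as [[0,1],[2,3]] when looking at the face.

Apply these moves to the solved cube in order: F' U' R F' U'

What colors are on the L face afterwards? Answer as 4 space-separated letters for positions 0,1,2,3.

Answer: R R O W

Derivation:
After move 1 (F'): F=GGGG U=WWRR R=YRYR D=OOYY L=OWOW
After move 2 (U'): U=WRWR F=OWGG R=GGYR B=YRBB L=BBOW
After move 3 (R): R=YGRG U=WWWG F=OOGY D=OBYY B=RRRB
After move 4 (F'): F=OYOG U=WWYR R=BGOG D=BWYY L=BGOW
After move 5 (U'): U=WRWY F=BGOG R=OYOG B=BGRB L=RROW
Query: L face = RROW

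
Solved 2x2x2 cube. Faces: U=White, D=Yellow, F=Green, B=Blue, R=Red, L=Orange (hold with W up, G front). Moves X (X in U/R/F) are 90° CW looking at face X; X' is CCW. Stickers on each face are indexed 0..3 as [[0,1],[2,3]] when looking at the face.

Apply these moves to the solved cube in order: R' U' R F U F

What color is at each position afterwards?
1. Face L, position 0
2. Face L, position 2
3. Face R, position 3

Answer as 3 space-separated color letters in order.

Answer: G O W

Derivation:
After move 1 (R'): R=RRRR U=WBWB F=GWGW D=YGYG B=YBYB
After move 2 (U'): U=BBWW F=OOGW R=GWRR B=RRYB L=YBOO
After move 3 (R): R=RGRW U=BOWW F=OGGG D=YYYR B=WRBB
After move 4 (F): F=GOGG U=BOOB R=WGWW D=RRYR L=YYOY
After move 5 (U): U=OBBO F=WGGG R=WRWW B=YYBB L=GOOY
After move 6 (F): F=GWGG U=OBYO R=BROW D=WWYR L=GROR
Query 1: L[0] = G
Query 2: L[2] = O
Query 3: R[3] = W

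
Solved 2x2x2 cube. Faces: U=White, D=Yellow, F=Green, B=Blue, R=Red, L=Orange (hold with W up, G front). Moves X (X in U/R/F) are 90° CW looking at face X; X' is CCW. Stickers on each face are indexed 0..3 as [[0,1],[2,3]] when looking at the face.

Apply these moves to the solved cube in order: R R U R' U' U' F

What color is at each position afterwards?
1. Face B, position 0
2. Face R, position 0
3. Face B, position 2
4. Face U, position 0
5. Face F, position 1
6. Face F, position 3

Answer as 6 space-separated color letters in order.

After move 1 (R): R=RRRR U=WGWG F=GYGY D=YBYB B=WBWB
After move 2 (R): R=RRRR U=WYWY F=GBGB D=YWYW B=GBGB
After move 3 (U): U=WWYY F=RRGB R=GBRR B=OOGB L=GBOO
After move 4 (R'): R=BRGR U=WGYO F=RWGY D=YRYB B=WOWB
After move 5 (U'): U=GOWY F=GBGY R=RWGR B=BRWB L=WOOO
After move 6 (U'): U=OYGW F=WOGY R=GBGR B=RWWB L=BROO
After move 7 (F): F=GWYO U=OYOR R=GBWR D=GGYB L=BYOR
Query 1: B[0] = R
Query 2: R[0] = G
Query 3: B[2] = W
Query 4: U[0] = O
Query 5: F[1] = W
Query 6: F[3] = O

Answer: R G W O W O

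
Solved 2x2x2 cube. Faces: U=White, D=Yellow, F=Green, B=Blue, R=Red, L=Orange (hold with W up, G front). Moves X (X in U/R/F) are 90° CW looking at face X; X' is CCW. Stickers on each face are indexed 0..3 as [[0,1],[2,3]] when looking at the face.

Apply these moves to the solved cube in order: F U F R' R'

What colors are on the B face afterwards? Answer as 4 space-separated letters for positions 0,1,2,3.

After move 1 (F): F=GGGG U=WWOO R=WRWR D=RRYY L=OYOY
After move 2 (U): U=OWOW F=WRGG R=BBWR B=OYBB L=GGOY
After move 3 (F): F=GWGR U=OWYG R=OBWR D=WBYY L=GROR
After move 4 (R'): R=BROW U=OBYO F=GWGG D=WWYR B=YYBB
After move 5 (R'): R=RWBO U=OBYY F=GBGO D=WWYG B=RYWB
Query: B face = RYWB

Answer: R Y W B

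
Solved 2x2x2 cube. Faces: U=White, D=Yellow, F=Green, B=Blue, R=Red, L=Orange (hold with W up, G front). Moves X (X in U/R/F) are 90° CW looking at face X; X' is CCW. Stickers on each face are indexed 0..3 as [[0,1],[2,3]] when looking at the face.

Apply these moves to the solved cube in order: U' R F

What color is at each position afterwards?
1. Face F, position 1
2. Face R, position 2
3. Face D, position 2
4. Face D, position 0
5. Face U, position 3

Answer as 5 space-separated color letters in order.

After move 1 (U'): U=WWWW F=OOGG R=GGRR B=RRBB L=BBOO
After move 2 (R): R=RGRG U=WOWG F=OYGY D=YBYR B=WRWB
After move 3 (F): F=GOYY U=WOOB R=WGGG D=RRYR L=BYOB
Query 1: F[1] = O
Query 2: R[2] = G
Query 3: D[2] = Y
Query 4: D[0] = R
Query 5: U[3] = B

Answer: O G Y R B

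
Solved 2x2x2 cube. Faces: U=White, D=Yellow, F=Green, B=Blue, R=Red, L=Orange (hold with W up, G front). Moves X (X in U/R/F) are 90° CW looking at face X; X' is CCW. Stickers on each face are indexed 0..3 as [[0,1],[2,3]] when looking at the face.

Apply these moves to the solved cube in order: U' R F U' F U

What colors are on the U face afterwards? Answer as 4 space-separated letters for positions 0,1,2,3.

Answer: B O R B

Derivation:
After move 1 (U'): U=WWWW F=OOGG R=GGRR B=RRBB L=BBOO
After move 2 (R): R=RGRG U=WOWG F=OYGY D=YBYR B=WRWB
After move 3 (F): F=GOYY U=WOOB R=WGGG D=RRYR L=BYOB
After move 4 (U'): U=OBWO F=BYYY R=GOGG B=WGWB L=WROB
After move 5 (F): F=YBYY U=OBBR R=WOOG D=GGYR L=WROR
After move 6 (U): U=BORB F=WOYY R=WGOG B=WRWB L=YBOR
Query: U face = BORB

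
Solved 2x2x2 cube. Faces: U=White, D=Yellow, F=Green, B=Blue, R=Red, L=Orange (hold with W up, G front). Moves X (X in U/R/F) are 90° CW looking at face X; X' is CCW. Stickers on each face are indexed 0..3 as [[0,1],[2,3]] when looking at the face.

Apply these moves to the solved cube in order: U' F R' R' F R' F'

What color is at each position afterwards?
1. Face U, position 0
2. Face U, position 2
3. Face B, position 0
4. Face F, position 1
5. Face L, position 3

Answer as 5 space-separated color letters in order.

After move 1 (U'): U=WWWW F=OOGG R=GGRR B=RRBB L=BBOO
After move 2 (F): F=GOGO U=WWOB R=WGWR D=RGYY L=BYOY
After move 3 (R'): R=GRWW U=WBOR F=GWGB D=ROYO B=YRGB
After move 4 (R'): R=RWGW U=WGOY F=GBGR D=RWYB B=OROB
After move 5 (F): F=GGRB U=WGYY R=OWYW D=GRYB L=BROW
After move 6 (R'): R=WWOY U=WOYO F=GGRY D=GGYB B=BRRB
After move 7 (F'): F=GYGR U=WOWO R=GWGY D=RWYB L=BOOY
Query 1: U[0] = W
Query 2: U[2] = W
Query 3: B[0] = B
Query 4: F[1] = Y
Query 5: L[3] = Y

Answer: W W B Y Y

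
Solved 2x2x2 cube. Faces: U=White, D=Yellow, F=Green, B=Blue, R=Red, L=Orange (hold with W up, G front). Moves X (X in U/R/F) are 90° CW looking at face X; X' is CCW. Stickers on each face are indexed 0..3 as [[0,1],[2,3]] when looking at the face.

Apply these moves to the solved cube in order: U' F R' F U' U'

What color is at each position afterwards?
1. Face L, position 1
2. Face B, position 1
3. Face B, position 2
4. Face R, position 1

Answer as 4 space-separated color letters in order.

Answer: R G G R

Derivation:
After move 1 (U'): U=WWWW F=OOGG R=GGRR B=RRBB L=BBOO
After move 2 (F): F=GOGO U=WWOB R=WGWR D=RGYY L=BYOY
After move 3 (R'): R=GRWW U=WBOR F=GWGB D=ROYO B=YRGB
After move 4 (F): F=GGBW U=WBYY R=ORRW D=WGYO L=BROO
After move 5 (U'): U=BYWY F=BRBW R=GGRW B=ORGB L=YROO
After move 6 (U'): U=YYBW F=YRBW R=BRRW B=GGGB L=OROO
Query 1: L[1] = R
Query 2: B[1] = G
Query 3: B[2] = G
Query 4: R[1] = R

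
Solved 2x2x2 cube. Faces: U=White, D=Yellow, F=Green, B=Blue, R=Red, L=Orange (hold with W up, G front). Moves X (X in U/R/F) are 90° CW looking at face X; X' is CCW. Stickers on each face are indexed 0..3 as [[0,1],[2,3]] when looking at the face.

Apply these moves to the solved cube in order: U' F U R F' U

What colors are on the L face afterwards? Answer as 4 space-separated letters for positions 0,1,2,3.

After move 1 (U'): U=WWWW F=OOGG R=GGRR B=RRBB L=BBOO
After move 2 (F): F=GOGO U=WWOB R=WGWR D=RGYY L=BYOY
After move 3 (U): U=OWBW F=WGGO R=RRWR B=BYBB L=GOOY
After move 4 (R): R=WRRR U=OGBO F=WGGY D=RBYB B=WYWB
After move 5 (F'): F=GYWG U=OGWR R=BRRR D=OYYB L=GOOB
After move 6 (U): U=WORG F=BRWG R=WYRR B=GOWB L=GYOB
Query: L face = GYOB

Answer: G Y O B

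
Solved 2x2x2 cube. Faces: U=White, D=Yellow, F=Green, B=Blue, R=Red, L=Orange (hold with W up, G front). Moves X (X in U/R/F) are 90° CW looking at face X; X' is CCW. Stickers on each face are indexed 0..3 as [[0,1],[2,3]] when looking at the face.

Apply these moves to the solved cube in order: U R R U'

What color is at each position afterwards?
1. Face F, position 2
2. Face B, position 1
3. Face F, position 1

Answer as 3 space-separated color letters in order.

Answer: G R G

Derivation:
After move 1 (U): U=WWWW F=RRGG R=BBRR B=OOBB L=GGOO
After move 2 (R): R=RBRB U=WRWG F=RYGY D=YBYO B=WOWB
After move 3 (R): R=RRBB U=WYWY F=RBGO D=YWYW B=GORB
After move 4 (U'): U=YYWW F=GGGO R=RBBB B=RRRB L=GOOO
Query 1: F[2] = G
Query 2: B[1] = R
Query 3: F[1] = G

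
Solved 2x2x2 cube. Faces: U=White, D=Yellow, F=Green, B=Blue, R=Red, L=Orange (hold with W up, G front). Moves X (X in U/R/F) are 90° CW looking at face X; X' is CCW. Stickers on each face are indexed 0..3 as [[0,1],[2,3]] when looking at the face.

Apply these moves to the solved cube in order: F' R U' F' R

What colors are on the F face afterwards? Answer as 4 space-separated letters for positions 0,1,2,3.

Answer: W W O B

Derivation:
After move 1 (F'): F=GGGG U=WWRR R=YRYR D=OOYY L=OWOW
After move 2 (R): R=YYRR U=WGRG F=GOGY D=OBYB B=RBWB
After move 3 (U'): U=GGWR F=OWGY R=GORR B=YYWB L=RBOW
After move 4 (F'): F=WYOG U=GGGR R=BOOR D=BWYB L=RROW
After move 5 (R): R=OBRO U=GYGG F=WWOB D=BWYY B=RYGB
Query: F face = WWOB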